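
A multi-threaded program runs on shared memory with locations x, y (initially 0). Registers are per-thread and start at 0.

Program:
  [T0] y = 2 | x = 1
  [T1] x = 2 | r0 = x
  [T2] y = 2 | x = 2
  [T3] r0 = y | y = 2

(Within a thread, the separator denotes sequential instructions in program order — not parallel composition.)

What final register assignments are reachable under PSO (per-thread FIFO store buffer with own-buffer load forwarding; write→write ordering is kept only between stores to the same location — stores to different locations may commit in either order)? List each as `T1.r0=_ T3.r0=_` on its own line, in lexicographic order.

outcome vector order: (T1.r0,T3.r0)
|PSO outcomes| = 4

T1.r0=1 T3.r0=0
T1.r0=1 T3.r0=2
T1.r0=2 T3.r0=0
T1.r0=2 T3.r0=2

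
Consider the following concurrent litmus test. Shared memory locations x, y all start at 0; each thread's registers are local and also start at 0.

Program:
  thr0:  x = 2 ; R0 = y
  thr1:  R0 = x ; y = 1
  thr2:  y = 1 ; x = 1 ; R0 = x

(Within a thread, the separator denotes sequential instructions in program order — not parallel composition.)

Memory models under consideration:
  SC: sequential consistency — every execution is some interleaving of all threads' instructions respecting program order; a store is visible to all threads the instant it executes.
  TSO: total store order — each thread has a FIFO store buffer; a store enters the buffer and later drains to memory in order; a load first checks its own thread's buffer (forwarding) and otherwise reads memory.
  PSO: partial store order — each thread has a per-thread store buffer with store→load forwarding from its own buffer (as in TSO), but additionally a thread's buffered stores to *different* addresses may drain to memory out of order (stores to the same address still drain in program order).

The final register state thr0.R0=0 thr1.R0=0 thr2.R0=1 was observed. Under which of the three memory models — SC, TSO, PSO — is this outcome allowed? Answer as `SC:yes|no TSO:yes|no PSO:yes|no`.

outcome vector order: (thr0.R0,thr1.R0,thr2.R0)
SC: 9 outcomes — {<0 0 1> <0 1 1> <0 2 1> <1 0 1> <1 0 2> <1 1 1> <1 1 2> <1 2 1> <1 2 2>}
TSO: 12 outcomes — {<0 0 1> <0 0 2> <0 1 1> <0 1 2> <0 2 1> <0 2 2> <1 0 1> <1 0 2> <1 1 1> <1 1 2> <1 2 1> <1 2 2>}
PSO: 12 outcomes — {<0 0 1> <0 0 2> <0 1 1> <0 1 2> <0 2 1> <0 2 2> <1 0 1> <1 0 2> <1 1 1> <1 1 2> <1 2 1> <1 2 2>}
target <0 0 1> ∈ {SC,TSO,PSO}

SC:yes TSO:yes PSO:yes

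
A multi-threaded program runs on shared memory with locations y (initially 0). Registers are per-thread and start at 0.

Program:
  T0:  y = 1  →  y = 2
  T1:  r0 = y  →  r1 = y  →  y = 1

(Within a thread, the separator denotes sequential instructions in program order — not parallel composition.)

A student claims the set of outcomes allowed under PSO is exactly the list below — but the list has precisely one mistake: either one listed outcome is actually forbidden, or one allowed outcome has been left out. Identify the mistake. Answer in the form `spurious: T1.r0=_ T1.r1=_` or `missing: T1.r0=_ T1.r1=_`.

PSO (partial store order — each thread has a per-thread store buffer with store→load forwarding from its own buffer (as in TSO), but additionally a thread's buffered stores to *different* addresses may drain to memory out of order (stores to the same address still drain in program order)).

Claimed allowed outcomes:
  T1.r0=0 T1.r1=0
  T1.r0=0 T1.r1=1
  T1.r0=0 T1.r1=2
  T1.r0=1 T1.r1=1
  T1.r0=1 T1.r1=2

missing: T1.r0=2 T1.r1=2

outcome vector order: (T1.r0,T1.r1)
PSO (6): (0,0); (0,1); (0,2); (1,1); (1,2); (2,2)
PSO∖claimed = {(2,2)}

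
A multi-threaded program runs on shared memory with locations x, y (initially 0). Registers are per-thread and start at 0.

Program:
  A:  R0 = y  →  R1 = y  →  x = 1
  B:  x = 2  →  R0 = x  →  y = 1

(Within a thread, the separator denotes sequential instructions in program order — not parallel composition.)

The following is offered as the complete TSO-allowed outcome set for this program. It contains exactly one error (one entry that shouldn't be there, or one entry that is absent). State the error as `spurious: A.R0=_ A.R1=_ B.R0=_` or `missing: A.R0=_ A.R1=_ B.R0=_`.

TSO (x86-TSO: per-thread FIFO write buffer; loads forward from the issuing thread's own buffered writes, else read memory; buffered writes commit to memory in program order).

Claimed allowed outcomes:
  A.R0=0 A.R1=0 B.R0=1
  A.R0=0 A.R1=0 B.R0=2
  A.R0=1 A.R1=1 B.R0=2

missing: A.R0=0 A.R1=1 B.R0=2

outcome vector order: (A.R0,A.R1,B.R0)
TSO: 4 outcomes — {001, 002, 012, 112}
TSO∖claimed = {012}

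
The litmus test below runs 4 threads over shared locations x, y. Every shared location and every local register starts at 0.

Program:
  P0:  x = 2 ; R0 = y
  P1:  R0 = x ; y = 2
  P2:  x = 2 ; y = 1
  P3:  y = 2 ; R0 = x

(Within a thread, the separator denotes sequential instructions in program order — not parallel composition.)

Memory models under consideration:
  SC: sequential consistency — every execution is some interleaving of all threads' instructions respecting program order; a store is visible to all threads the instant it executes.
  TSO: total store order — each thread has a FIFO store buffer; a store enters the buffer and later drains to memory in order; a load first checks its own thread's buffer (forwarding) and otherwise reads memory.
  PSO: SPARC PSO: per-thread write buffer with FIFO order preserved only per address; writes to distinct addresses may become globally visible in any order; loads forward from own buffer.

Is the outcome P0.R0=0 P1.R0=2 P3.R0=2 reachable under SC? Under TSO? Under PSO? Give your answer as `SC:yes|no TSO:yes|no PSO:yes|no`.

outcome vector order: (P0.R0,P1.R0,P3.R0)
[SC] allowed = {<0 0 2>; <0 2 2>; <1 0 0>; <1 0 2>; <1 2 0>; <1 2 2>; <2 0 0>; <2 0 2>; <2 2 0>; <2 2 2>}
[TSO] allowed = {<0 0 0>; <0 0 2>; <0 2 0>; <0 2 2>; <1 0 0>; <1 0 2>; <1 2 0>; <1 2 2>; <2 0 0>; <2 0 2>; <2 2 0>; <2 2 2>}
[PSO] allowed = {<0 0 0>; <0 0 2>; <0 2 0>; <0 2 2>; <1 0 0>; <1 0 2>; <1 2 0>; <1 2 2>; <2 0 0>; <2 0 2>; <2 2 0>; <2 2 2>}
target <0 2 2> ∈ {SC,TSO,PSO}

SC:yes TSO:yes PSO:yes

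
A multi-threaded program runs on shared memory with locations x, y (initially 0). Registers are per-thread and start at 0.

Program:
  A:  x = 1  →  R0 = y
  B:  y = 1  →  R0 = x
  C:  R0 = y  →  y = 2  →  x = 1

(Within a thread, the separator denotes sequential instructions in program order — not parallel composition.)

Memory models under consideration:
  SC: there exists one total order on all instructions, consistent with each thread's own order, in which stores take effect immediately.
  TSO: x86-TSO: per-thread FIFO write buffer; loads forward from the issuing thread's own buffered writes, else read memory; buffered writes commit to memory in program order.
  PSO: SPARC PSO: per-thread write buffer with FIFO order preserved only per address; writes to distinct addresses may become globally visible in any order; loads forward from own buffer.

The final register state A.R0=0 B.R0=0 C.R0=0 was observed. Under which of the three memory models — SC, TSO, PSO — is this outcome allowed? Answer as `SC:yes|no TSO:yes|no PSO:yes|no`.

outcome vector order: (A.R0,B.R0,C.R0)
SC: 10 outcomes — {(0,1,0), (0,1,1), (1,0,0), (1,0,1), (1,1,0), (1,1,1), (2,0,0), (2,0,1), (2,1,0), (2,1,1)}
TSO: 12 outcomes — {(0,0,0), (0,0,1), (0,1,0), (0,1,1), (1,0,0), (1,0,1), (1,1,0), (1,1,1), (2,0,0), (2,0,1), (2,1,0), (2,1,1)}
PSO: 12 outcomes — {(0,0,0), (0,0,1), (0,1,0), (0,1,1), (1,0,0), (1,0,1), (1,1,0), (1,1,1), (2,0,0), (2,0,1), (2,1,0), (2,1,1)}
target (0,0,0) ∈ {TSO,PSO}

SC:no TSO:yes PSO:yes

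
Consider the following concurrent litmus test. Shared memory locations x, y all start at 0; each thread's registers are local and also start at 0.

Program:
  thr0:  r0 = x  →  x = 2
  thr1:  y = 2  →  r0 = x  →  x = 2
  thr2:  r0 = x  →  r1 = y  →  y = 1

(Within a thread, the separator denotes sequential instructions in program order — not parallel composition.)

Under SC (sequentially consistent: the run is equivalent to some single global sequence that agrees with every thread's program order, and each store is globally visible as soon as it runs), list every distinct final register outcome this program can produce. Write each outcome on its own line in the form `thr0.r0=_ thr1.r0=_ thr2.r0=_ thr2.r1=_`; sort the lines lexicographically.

outcome vector order: (thr0.r0,thr1.r0,thr2.r0,thr2.r1)
|SC outcomes| = 10

thr0.r0=0 thr1.r0=0 thr2.r0=0 thr2.r1=0
thr0.r0=0 thr1.r0=0 thr2.r0=0 thr2.r1=2
thr0.r0=0 thr1.r0=0 thr2.r0=2 thr2.r1=2
thr0.r0=0 thr1.r0=2 thr2.r0=0 thr2.r1=0
thr0.r0=0 thr1.r0=2 thr2.r0=0 thr2.r1=2
thr0.r0=0 thr1.r0=2 thr2.r0=2 thr2.r1=0
thr0.r0=0 thr1.r0=2 thr2.r0=2 thr2.r1=2
thr0.r0=2 thr1.r0=0 thr2.r0=0 thr2.r1=0
thr0.r0=2 thr1.r0=0 thr2.r0=0 thr2.r1=2
thr0.r0=2 thr1.r0=0 thr2.r0=2 thr2.r1=2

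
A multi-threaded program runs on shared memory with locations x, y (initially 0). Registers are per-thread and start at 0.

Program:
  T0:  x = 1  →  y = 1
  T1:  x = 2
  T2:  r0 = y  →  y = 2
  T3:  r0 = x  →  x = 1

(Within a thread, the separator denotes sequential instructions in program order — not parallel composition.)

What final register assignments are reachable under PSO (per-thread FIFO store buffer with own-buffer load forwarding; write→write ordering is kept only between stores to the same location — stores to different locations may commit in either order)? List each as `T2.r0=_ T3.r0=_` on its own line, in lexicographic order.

T2.r0=0 T3.r0=0
T2.r0=0 T3.r0=1
T2.r0=0 T3.r0=2
T2.r0=1 T3.r0=0
T2.r0=1 T3.r0=1
T2.r0=1 T3.r0=2

outcome vector order: (T2.r0,T3.r0)
|PSO outcomes| = 6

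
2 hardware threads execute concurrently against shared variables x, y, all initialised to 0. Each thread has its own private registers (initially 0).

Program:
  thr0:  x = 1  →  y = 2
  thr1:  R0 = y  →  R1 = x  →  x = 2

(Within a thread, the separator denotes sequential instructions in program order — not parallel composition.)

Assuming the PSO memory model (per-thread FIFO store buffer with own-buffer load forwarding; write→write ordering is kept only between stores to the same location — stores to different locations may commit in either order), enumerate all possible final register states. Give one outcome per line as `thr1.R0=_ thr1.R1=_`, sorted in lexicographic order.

outcome vector order: (thr1.R0,thr1.R1)
|PSO outcomes| = 4

thr1.R0=0 thr1.R1=0
thr1.R0=0 thr1.R1=1
thr1.R0=2 thr1.R1=0
thr1.R0=2 thr1.R1=1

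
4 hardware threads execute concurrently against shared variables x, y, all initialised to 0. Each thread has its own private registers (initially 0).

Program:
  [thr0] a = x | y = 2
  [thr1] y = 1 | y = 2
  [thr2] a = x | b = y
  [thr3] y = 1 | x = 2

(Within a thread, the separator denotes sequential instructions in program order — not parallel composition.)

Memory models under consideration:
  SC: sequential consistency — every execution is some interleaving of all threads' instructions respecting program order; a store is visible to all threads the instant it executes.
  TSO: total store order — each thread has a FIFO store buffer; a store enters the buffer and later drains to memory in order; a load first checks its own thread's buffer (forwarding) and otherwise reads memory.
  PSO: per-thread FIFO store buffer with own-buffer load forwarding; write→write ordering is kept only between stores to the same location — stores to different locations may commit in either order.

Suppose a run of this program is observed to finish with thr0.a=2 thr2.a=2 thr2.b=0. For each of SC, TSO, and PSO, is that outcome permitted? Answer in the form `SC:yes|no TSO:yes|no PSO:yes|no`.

SC:no TSO:no PSO:yes

outcome vector order: (thr0.a,thr2.a,thr2.b)
[SC] allowed = {0/0/0; 0/0/1; 0/0/2; 0/2/1; 0/2/2; 2/0/0; 2/0/1; 2/0/2; 2/2/1; 2/2/2}
[TSO] allowed = {0/0/0; 0/0/1; 0/0/2; 0/2/1; 0/2/2; 2/0/0; 2/0/1; 2/0/2; 2/2/1; 2/2/2}
[PSO] allowed = {0/0/0; 0/0/1; 0/0/2; 0/2/0; 0/2/1; 0/2/2; 2/0/0; 2/0/1; 2/0/2; 2/2/0; 2/2/1; 2/2/2}
target 2/2/0 ∈ {PSO}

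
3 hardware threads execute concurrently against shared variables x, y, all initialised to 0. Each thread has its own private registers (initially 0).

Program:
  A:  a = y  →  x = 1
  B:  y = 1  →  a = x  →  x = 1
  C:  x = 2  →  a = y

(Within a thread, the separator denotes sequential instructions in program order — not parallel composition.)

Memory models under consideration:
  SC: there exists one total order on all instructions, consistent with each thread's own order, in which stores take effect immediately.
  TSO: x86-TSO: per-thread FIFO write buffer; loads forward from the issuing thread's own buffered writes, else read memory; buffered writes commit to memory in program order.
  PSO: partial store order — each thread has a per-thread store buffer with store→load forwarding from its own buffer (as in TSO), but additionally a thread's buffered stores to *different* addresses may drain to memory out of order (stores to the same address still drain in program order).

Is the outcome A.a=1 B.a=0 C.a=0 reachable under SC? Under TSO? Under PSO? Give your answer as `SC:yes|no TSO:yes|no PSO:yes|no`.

SC:no TSO:yes PSO:yes

outcome vector order: (A.a,B.a,C.a)
SC: 10 outcomes — {(0,0,1) (0,1,0) (0,1,1) (0,2,0) (0,2,1) (1,0,1) (1,1,0) (1,1,1) (1,2,0) (1,2,1)}
TSO: 12 outcomes — {(0,0,0) (0,0,1) (0,1,0) (0,1,1) (0,2,0) (0,2,1) (1,0,0) (1,0,1) (1,1,0) (1,1,1) (1,2,0) (1,2,1)}
PSO: 12 outcomes — {(0,0,0) (0,0,1) (0,1,0) (0,1,1) (0,2,0) (0,2,1) (1,0,0) (1,0,1) (1,1,0) (1,1,1) (1,2,0) (1,2,1)}
target (1,0,0) ∈ {TSO,PSO}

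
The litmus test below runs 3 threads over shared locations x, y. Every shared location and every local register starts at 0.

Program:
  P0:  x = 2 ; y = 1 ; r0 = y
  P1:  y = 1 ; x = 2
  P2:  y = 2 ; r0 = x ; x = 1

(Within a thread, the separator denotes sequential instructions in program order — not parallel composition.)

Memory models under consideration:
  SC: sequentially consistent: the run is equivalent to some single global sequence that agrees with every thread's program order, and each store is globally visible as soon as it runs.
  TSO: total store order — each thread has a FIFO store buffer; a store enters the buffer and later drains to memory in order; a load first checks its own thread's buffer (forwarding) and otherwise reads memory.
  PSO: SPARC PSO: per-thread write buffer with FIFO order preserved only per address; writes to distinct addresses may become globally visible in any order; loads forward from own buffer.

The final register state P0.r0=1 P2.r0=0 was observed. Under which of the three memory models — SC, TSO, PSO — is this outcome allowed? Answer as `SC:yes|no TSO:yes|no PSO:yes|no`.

outcome vector order: (P0.r0,P2.r0)
under SC → 10, 12, 22
under TSO → 10, 12, 20, 22
under PSO → 10, 12, 20, 22
target 10 ∈ {SC,TSO,PSO}

SC:yes TSO:yes PSO:yes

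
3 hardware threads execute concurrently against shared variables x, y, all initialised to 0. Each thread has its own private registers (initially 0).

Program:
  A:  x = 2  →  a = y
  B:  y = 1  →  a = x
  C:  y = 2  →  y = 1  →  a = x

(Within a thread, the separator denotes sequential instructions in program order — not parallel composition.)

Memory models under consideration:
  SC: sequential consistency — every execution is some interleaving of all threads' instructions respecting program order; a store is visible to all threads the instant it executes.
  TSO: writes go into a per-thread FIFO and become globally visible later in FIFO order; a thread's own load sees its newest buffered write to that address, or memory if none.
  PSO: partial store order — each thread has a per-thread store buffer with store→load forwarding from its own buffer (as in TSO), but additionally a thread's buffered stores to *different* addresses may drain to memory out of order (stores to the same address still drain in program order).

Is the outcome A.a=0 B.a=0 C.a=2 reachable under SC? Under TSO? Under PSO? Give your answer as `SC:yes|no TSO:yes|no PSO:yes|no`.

outcome vector order: (A.a,B.a,C.a)
under SC → (0,2,2); (1,0,0); (1,0,2); (1,2,0); (1,2,2); (2,0,2); (2,2,2)
under TSO → (0,0,0); (0,0,2); (0,2,0); (0,2,2); (1,0,0); (1,0,2); (1,2,0); (1,2,2); (2,0,0); (2,0,2); (2,2,0); (2,2,2)
under PSO → (0,0,0); (0,0,2); (0,2,0); (0,2,2); (1,0,0); (1,0,2); (1,2,0); (1,2,2); (2,0,0); (2,0,2); (2,2,0); (2,2,2)
target (0,0,2) ∈ {TSO,PSO}

SC:no TSO:yes PSO:yes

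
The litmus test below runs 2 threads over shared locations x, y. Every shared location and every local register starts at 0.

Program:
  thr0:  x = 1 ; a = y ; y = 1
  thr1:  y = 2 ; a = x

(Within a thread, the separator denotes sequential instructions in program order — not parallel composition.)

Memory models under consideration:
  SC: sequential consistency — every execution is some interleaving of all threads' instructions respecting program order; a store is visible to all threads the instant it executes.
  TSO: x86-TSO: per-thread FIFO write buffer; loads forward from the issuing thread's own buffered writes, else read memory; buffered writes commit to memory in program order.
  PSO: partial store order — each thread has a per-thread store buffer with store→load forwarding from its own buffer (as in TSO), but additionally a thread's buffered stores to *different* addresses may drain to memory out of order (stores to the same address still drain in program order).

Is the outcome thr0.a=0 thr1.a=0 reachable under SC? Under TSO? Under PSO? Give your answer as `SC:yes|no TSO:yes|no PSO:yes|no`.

SC:no TSO:yes PSO:yes

outcome vector order: (thr0.a,thr1.a)
under SC → 0/1; 2/0; 2/1
under TSO → 0/0; 0/1; 2/0; 2/1
under PSO → 0/0; 0/1; 2/0; 2/1
target 0/0 ∈ {TSO,PSO}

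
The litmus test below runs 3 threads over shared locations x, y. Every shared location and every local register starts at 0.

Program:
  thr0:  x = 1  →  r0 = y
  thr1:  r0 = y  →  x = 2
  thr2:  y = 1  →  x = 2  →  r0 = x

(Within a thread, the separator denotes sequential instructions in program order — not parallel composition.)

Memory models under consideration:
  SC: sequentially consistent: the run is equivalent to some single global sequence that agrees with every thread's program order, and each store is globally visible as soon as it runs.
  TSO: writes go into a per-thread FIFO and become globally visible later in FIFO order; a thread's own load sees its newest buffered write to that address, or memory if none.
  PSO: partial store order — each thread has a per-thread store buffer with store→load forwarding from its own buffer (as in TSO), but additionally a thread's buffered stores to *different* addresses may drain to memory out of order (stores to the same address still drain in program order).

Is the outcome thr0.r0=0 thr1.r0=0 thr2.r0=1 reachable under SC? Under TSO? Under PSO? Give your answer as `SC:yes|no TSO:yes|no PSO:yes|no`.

SC:no TSO:yes PSO:yes

outcome vector order: (thr0.r0,thr1.r0,thr2.r0)
SC (6): (0,0,2), (0,1,2), (1,0,1), (1,0,2), (1,1,1), (1,1,2)
TSO (8): (0,0,1), (0,0,2), (0,1,1), (0,1,2), (1,0,1), (1,0,2), (1,1,1), (1,1,2)
PSO (8): (0,0,1), (0,0,2), (0,1,1), (0,1,2), (1,0,1), (1,0,2), (1,1,1), (1,1,2)
target (0,0,1) ∈ {TSO,PSO}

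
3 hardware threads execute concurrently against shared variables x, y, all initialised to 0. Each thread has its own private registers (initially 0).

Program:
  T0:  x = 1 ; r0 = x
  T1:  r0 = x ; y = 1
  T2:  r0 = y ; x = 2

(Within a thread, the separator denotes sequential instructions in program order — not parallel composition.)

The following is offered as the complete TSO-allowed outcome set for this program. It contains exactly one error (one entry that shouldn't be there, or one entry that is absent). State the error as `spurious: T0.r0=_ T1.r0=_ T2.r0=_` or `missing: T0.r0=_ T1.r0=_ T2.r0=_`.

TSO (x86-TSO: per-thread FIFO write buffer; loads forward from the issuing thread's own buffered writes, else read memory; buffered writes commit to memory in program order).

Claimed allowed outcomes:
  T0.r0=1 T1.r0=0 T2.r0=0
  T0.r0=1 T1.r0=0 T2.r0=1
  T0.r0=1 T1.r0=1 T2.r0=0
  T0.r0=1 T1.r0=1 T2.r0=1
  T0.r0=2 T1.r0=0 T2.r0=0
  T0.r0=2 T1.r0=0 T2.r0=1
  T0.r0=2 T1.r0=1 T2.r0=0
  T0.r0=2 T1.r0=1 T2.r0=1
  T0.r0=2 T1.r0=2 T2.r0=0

outcome vector order: (T0.r0,T1.r0,T2.r0)
[TSO] allowed = {(1,0,0), (1,0,1), (1,1,0), (1,1,1), (1,2,0), (2,0,0), (2,0,1), (2,1,0), (2,1,1), (2,2,0)}
TSO∖claimed = {(1,2,0)}

missing: T0.r0=1 T1.r0=2 T2.r0=0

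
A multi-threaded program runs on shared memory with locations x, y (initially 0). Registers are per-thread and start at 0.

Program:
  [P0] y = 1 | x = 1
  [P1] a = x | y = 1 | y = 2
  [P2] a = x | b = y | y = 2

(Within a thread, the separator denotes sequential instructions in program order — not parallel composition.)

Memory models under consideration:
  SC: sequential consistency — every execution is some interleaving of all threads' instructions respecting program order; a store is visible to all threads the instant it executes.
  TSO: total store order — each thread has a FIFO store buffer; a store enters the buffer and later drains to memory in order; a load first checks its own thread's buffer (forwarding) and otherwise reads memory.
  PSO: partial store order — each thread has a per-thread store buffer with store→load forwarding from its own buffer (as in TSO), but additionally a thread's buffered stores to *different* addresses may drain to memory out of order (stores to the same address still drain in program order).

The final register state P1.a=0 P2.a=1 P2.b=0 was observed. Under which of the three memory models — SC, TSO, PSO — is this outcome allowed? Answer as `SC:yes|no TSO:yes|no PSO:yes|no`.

outcome vector order: (P1.a,P2.a,P2.b)
SC (10): 000; 001; 002; 011; 012; 100; 101; 102; 111; 112
TSO (10): 000; 001; 002; 011; 012; 100; 101; 102; 111; 112
PSO (12): 000; 001; 002; 010; 011; 012; 100; 101; 102; 110; 111; 112
target 010 ∈ {PSO}

SC:no TSO:no PSO:yes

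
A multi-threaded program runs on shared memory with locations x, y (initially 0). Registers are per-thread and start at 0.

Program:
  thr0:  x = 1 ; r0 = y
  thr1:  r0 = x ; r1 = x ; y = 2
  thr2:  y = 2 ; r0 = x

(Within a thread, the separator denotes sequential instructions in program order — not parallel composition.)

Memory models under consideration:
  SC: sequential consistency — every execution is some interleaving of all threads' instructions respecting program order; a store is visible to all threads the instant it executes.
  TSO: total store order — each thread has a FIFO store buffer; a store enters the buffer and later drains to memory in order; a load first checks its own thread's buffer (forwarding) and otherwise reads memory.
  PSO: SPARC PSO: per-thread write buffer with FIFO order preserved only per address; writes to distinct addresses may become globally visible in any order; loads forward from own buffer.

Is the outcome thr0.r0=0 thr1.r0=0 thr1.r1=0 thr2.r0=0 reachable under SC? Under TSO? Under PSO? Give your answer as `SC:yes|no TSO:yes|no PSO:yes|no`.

SC:no TSO:yes PSO:yes

outcome vector order: (thr0.r0,thr1.r0,thr1.r1,thr2.r0)
SC (9): 0/0/0/1, 0/0/1/1, 0/1/1/1, 2/0/0/0, 2/0/0/1, 2/0/1/0, 2/0/1/1, 2/1/1/0, 2/1/1/1
TSO (12): 0/0/0/0, 0/0/0/1, 0/0/1/0, 0/0/1/1, 0/1/1/0, 0/1/1/1, 2/0/0/0, 2/0/0/1, 2/0/1/0, 2/0/1/1, 2/1/1/0, 2/1/1/1
PSO (12): 0/0/0/0, 0/0/0/1, 0/0/1/0, 0/0/1/1, 0/1/1/0, 0/1/1/1, 2/0/0/0, 2/0/0/1, 2/0/1/0, 2/0/1/1, 2/1/1/0, 2/1/1/1
target 0/0/0/0 ∈ {TSO,PSO}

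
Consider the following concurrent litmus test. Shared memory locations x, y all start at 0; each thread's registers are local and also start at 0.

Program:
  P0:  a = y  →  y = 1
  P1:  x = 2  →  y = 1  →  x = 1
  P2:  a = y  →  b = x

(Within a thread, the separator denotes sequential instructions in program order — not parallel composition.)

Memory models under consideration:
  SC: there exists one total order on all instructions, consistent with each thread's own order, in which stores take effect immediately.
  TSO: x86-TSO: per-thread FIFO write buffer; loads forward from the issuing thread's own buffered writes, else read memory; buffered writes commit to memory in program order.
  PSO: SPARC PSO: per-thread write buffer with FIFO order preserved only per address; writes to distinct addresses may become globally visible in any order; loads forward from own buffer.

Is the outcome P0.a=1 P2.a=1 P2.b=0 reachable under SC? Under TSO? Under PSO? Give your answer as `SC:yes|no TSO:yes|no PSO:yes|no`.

SC:no TSO:no PSO:yes

outcome vector order: (P0.a,P2.a,P2.b)
under SC → (0,0,0); (0,0,1); (0,0,2); (0,1,0); (0,1,1); (0,1,2); (1,0,0); (1,0,1); (1,0,2); (1,1,1); (1,1,2)
under TSO → (0,0,0); (0,0,1); (0,0,2); (0,1,0); (0,1,1); (0,1,2); (1,0,0); (1,0,1); (1,0,2); (1,1,1); (1,1,2)
under PSO → (0,0,0); (0,0,1); (0,0,2); (0,1,0); (0,1,1); (0,1,2); (1,0,0); (1,0,1); (1,0,2); (1,1,0); (1,1,1); (1,1,2)
target (1,1,0) ∈ {PSO}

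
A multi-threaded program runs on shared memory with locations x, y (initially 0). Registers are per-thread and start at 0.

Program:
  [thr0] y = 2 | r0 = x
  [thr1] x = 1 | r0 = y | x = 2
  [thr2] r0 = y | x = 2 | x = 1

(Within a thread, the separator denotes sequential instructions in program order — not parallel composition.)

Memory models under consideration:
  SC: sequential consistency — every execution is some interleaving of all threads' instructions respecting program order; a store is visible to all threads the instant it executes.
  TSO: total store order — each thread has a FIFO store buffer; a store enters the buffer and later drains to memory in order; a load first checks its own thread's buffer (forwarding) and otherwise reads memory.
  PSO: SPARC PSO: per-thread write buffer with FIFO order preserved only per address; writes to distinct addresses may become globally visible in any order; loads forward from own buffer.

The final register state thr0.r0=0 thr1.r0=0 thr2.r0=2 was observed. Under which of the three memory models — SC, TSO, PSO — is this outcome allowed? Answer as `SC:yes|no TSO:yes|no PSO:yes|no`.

outcome vector order: (thr0.r0,thr1.r0,thr2.r0)
SC: 10 outcomes — {020 022 100 102 120 122 200 202 220 222}
TSO: 12 outcomes — {000 002 020 022 100 102 120 122 200 202 220 222}
PSO: 12 outcomes — {000 002 020 022 100 102 120 122 200 202 220 222}
target 002 ∈ {TSO,PSO}

SC:no TSO:yes PSO:yes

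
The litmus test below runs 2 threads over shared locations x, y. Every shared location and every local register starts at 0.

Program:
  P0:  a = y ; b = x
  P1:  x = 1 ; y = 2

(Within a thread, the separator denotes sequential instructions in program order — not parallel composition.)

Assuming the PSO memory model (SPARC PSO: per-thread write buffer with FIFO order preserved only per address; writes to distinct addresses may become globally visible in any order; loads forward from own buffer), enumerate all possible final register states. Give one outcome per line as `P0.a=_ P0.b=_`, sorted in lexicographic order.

P0.a=0 P0.b=0
P0.a=0 P0.b=1
P0.a=2 P0.b=0
P0.a=2 P0.b=1

outcome vector order: (P0.a,P0.b)
|PSO outcomes| = 4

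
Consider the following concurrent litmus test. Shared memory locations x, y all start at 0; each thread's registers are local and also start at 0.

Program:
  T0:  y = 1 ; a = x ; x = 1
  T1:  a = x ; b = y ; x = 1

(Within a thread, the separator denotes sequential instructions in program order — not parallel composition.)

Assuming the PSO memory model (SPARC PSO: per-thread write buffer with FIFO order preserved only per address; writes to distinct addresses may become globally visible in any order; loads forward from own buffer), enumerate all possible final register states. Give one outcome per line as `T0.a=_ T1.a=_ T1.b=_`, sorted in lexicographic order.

T0.a=0 T1.a=0 T1.b=0
T0.a=0 T1.a=0 T1.b=1
T0.a=0 T1.a=1 T1.b=0
T0.a=0 T1.a=1 T1.b=1
T0.a=1 T1.a=0 T1.b=0
T0.a=1 T1.a=0 T1.b=1

outcome vector order: (T0.a,T1.a,T1.b)
|PSO outcomes| = 6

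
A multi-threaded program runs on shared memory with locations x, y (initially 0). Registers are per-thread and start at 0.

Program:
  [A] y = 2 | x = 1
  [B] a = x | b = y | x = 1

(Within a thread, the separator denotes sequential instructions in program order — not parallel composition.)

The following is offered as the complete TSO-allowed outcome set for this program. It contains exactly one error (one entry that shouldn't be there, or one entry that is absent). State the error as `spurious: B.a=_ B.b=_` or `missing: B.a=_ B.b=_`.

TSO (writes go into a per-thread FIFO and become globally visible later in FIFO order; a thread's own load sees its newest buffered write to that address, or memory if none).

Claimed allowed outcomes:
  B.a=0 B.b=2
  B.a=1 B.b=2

missing: B.a=0 B.b=0

outcome vector order: (B.a,B.b)
TSO (3): (0,0) (0,2) (1,2)
TSO∖claimed = {(0,0)}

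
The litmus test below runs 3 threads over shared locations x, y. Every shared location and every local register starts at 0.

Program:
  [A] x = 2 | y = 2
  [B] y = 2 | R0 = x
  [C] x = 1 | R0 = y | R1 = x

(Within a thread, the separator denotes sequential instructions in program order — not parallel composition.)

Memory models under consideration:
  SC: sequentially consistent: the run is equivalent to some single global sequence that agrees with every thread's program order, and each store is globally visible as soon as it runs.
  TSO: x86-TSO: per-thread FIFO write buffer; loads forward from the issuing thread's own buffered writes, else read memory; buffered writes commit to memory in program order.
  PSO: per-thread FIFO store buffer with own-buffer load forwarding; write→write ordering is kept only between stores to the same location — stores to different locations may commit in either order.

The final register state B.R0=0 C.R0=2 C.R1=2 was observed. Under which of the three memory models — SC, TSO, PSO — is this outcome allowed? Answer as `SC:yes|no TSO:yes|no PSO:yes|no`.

outcome vector order: (B.R0,C.R0,C.R1)
[SC] allowed = {021, 022, 101, 102, 121, 122, 201, 202, 221, 222}
[TSO] allowed = {001, 002, 021, 022, 101, 102, 121, 122, 201, 202, 221, 222}
[PSO] allowed = {001, 002, 021, 022, 101, 102, 121, 122, 201, 202, 221, 222}
target 022 ∈ {SC,TSO,PSO}

SC:yes TSO:yes PSO:yes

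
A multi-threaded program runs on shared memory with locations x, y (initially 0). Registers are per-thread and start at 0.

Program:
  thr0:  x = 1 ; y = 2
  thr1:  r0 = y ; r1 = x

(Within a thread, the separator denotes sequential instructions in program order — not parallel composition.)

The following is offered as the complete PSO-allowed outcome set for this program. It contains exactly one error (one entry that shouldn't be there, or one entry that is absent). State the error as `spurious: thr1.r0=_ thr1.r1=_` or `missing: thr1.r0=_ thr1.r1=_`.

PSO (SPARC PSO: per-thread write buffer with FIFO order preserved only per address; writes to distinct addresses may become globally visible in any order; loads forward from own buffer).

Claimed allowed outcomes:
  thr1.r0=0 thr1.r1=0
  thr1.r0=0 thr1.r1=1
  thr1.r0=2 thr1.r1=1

outcome vector order: (thr1.r0,thr1.r1)
PSO (4): (0,0), (0,1), (2,0), (2,1)
PSO∖claimed = {(2,0)}

missing: thr1.r0=2 thr1.r1=0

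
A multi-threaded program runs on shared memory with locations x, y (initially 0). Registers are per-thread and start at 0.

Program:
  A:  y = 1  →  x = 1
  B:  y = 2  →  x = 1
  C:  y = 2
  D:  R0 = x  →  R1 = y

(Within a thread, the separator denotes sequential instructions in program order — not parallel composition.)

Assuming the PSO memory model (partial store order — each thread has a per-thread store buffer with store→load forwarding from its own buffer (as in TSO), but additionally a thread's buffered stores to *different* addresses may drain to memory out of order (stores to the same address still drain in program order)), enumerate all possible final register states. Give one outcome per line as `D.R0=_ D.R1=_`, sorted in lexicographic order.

D.R0=0 D.R1=0
D.R0=0 D.R1=1
D.R0=0 D.R1=2
D.R0=1 D.R1=0
D.R0=1 D.R1=1
D.R0=1 D.R1=2

outcome vector order: (D.R0,D.R1)
|PSO outcomes| = 6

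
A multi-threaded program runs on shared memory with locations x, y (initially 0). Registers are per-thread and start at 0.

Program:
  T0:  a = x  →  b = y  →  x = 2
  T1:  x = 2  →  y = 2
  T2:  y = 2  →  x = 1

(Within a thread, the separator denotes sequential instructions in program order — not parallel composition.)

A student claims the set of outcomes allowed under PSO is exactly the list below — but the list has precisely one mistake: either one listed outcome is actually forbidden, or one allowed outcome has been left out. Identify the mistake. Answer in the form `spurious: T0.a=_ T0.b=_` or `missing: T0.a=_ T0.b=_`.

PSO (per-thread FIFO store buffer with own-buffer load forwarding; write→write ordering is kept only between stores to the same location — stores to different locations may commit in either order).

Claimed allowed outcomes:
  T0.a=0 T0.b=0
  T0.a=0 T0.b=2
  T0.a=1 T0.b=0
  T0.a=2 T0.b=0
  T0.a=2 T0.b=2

outcome vector order: (T0.a,T0.b)
PSO: 6 outcomes — {<0 0>; <0 2>; <1 0>; <1 2>; <2 0>; <2 2>}
PSO∖claimed = {<1 2>}

missing: T0.a=1 T0.b=2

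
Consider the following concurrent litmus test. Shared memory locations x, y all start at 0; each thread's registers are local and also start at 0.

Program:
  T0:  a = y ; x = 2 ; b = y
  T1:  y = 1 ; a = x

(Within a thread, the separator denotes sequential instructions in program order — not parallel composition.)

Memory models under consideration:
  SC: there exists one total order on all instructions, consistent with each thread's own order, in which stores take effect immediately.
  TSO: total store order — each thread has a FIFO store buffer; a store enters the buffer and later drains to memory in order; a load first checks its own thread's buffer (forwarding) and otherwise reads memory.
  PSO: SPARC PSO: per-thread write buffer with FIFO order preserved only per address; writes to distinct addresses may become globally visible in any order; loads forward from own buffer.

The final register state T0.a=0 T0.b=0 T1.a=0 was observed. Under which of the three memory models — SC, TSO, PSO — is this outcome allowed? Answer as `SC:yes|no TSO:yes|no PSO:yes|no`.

SC:no TSO:yes PSO:yes

outcome vector order: (T0.a,T0.b,T1.a)
SC (5): (0,0,2); (0,1,0); (0,1,2); (1,1,0); (1,1,2)
TSO (6): (0,0,0); (0,0,2); (0,1,0); (0,1,2); (1,1,0); (1,1,2)
PSO (6): (0,0,0); (0,0,2); (0,1,0); (0,1,2); (1,1,0); (1,1,2)
target (0,0,0) ∈ {TSO,PSO}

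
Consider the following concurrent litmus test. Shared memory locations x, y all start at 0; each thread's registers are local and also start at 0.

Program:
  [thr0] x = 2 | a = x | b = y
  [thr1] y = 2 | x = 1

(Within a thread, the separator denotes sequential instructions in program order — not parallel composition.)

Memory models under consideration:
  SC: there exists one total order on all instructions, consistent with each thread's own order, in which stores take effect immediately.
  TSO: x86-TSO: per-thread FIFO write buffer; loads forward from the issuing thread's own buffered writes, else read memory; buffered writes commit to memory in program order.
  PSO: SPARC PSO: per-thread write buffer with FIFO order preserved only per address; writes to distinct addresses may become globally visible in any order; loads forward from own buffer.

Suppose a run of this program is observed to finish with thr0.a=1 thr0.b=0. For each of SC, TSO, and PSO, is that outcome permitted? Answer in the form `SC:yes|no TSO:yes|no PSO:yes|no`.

outcome vector order: (thr0.a,thr0.b)
SC (3): 1/2; 2/0; 2/2
TSO (3): 1/2; 2/0; 2/2
PSO (4): 1/0; 1/2; 2/0; 2/2
target 1/0 ∈ {PSO}

SC:no TSO:no PSO:yes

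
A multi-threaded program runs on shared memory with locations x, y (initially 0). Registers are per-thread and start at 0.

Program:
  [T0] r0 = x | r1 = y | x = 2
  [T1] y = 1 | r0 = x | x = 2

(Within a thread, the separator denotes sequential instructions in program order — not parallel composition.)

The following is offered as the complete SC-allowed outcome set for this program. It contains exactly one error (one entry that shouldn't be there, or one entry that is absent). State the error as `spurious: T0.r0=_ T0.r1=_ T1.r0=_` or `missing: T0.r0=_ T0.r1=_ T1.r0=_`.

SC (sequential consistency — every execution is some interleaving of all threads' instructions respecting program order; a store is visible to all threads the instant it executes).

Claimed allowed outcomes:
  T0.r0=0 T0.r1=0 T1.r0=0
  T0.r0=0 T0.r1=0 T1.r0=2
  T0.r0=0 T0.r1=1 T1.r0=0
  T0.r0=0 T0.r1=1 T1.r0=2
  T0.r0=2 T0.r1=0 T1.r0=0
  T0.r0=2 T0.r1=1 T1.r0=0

outcome vector order: (T0.r0,T0.r1,T1.r0)
[SC] allowed = {(0,0,0); (0,0,2); (0,1,0); (0,1,2); (2,1,0)}
claimed∖SC = {(2,0,0)}

spurious: T0.r0=2 T0.r1=0 T1.r0=0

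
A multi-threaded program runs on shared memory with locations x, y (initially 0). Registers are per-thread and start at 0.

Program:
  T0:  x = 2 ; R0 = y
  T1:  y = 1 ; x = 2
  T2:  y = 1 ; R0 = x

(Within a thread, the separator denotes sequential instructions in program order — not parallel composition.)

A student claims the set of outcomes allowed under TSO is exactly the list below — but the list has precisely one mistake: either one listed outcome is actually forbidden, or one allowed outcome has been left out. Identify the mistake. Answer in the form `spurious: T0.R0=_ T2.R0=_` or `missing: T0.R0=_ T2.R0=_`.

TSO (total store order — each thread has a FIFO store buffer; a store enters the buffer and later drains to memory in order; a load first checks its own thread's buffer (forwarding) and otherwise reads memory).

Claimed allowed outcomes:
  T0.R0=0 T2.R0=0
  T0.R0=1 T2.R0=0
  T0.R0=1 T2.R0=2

missing: T0.R0=0 T2.R0=2

outcome vector order: (T0.R0,T2.R0)
TSO (4): <0 0> <0 2> <1 0> <1 2>
TSO∖claimed = {<0 2>}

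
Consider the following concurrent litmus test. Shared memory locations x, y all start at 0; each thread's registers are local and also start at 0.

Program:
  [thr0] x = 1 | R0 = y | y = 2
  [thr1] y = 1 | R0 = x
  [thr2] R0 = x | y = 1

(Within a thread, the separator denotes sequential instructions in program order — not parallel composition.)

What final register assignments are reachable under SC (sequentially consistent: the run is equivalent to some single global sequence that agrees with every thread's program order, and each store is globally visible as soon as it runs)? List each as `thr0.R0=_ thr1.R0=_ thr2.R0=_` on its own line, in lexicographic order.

outcome vector order: (thr0.R0,thr1.R0,thr2.R0)
|SC outcomes| = 6

thr0.R0=0 thr1.R0=1 thr2.R0=0
thr0.R0=0 thr1.R0=1 thr2.R0=1
thr0.R0=1 thr1.R0=0 thr2.R0=0
thr0.R0=1 thr1.R0=0 thr2.R0=1
thr0.R0=1 thr1.R0=1 thr2.R0=0
thr0.R0=1 thr1.R0=1 thr2.R0=1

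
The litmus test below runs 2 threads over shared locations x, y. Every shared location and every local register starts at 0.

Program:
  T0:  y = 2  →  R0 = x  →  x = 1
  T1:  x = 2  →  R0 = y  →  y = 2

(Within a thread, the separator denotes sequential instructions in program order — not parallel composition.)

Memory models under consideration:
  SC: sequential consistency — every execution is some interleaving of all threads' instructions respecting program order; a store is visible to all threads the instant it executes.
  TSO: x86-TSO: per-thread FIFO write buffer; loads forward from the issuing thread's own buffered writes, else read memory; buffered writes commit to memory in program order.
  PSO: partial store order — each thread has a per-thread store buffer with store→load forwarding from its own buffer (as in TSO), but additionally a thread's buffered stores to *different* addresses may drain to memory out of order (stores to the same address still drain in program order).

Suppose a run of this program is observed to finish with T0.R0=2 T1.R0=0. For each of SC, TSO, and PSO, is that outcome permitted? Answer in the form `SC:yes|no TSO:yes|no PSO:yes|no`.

SC:yes TSO:yes PSO:yes

outcome vector order: (T0.R0,T1.R0)
SC (3): (0,2), (2,0), (2,2)
TSO (4): (0,0), (0,2), (2,0), (2,2)
PSO (4): (0,0), (0,2), (2,0), (2,2)
target (2,0) ∈ {SC,TSO,PSO}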